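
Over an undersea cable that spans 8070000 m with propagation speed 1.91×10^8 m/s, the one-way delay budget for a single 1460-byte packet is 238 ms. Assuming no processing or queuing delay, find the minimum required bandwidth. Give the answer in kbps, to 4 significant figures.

L = 11680 bits.
Propagation delay = 8070000 / 191000000 = 42.2513 ms.
Transmission budget = 238 − 42.2513 = 195.749 ms.
R ≥ L / t_tx = 11680 bits / 0.195749 s = 59.67 kbps.

59.67 kbps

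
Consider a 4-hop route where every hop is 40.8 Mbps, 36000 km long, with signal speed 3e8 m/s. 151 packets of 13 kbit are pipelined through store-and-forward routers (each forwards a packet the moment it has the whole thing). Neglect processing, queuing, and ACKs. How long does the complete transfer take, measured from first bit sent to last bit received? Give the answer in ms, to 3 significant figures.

Per-hop transmission t_tx = L/R = 13000/40800000 = 0.318627 ms.
Per-hop propagation t_prop = 36000000/300000000 = 120 ms.
Pipeline fill: first packet needs 4·t_tx to clear all hops; remaining 150 packets each add one t_tx.
Total = (4+151-1)·t_tx + 4·t_prop = 154·0.318627 + 4·120 = 529 ms.

529 ms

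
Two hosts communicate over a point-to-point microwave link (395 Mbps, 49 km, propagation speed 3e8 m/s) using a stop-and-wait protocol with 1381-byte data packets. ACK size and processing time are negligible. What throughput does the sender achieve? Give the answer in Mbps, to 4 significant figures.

t_tx = L/R = 11048/395000000 = 2.79696e-05 s.
t_prop = 49000/300000000 = 0.000163333 s; RTT = 0.000326667 s.
Cycle = t_tx + RTT = 0.000354636 s.
Throughput = L / cycle = 11048 / 0.000354636 = 31.15 Mbps.

31.15 Mbps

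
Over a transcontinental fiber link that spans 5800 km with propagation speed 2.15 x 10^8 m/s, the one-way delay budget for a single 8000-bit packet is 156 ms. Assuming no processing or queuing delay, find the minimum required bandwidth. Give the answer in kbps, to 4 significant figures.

62.00 kbps

Propagation delay = 5800000 / 215000000 = 26.9767 ms.
Transmission budget = 156 − 26.9767 = 129.023 ms.
R ≥ L / t_tx = 8000 bits / 0.129023 s = 62.00 kbps.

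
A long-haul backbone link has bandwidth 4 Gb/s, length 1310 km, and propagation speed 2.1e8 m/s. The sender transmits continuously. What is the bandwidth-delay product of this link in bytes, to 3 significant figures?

3120000 bytes

Propagation delay = 1310000 / 210000000 = 0.0062381 s.
BDP = R × t_prop = 4000000000 × 0.0062381 = 24952400 bits.
In bytes: 24952400/8 = 3120000 bytes.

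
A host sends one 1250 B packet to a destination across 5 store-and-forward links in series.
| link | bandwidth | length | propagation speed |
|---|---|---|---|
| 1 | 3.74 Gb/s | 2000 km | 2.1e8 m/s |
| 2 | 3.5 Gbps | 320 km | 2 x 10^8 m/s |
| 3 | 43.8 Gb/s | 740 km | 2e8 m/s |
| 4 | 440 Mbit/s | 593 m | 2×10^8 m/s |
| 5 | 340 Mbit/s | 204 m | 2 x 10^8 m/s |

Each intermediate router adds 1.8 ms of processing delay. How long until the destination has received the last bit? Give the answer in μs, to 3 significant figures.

22100 μs

L = 1250 × 8 = 10000 bits.
Transmission delays (L/R per hop): 2.6738, 2.85714, 0.228311, 22.7273, 29.4118 μs; sum = 57.8983 μs.
Propagation delays (d/s per hop): 9523.81, 1600, 3700, 2.965, 1.02 μs; sum = 14827.8 μs.
Processing at 4 router(s): 4 × 1.8 ms = 7200 μs.
End-to-end = 22100 μs.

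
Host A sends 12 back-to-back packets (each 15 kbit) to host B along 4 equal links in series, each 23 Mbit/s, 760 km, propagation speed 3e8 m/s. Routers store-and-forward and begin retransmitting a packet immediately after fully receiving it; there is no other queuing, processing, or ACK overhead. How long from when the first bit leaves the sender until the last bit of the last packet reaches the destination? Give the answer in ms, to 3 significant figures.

Per-hop transmission t_tx = L/R = 15000/23000000 = 0.652174 ms.
Per-hop propagation t_prop = 760000/300000000 = 2.53333 ms.
Pipeline fill: first packet needs 4·t_tx to clear all hops; remaining 11 packets each add one t_tx.
Total = (4+12-1)·t_tx + 4·t_prop = 15·0.652174 + 4·2.53333 = 19.9 ms.

19.9 ms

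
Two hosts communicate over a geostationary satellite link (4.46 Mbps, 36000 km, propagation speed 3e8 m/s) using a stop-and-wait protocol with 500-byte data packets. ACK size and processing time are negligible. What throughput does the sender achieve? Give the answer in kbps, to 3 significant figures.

t_tx = L/R = 4000/4460000 = 0.000896861 s.
t_prop = 36000000/300000000 = 0.12 s; RTT = 0.24 s.
Cycle = t_tx + RTT = 0.240897 s.
Throughput = L / cycle = 4000 / 0.240897 = 16.6 kbps.

16.6 kbps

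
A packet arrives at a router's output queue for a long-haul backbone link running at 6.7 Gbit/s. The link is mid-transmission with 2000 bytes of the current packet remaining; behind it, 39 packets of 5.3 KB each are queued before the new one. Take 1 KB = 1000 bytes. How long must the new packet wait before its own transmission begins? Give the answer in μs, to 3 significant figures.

Each queued packet: L/R = 42400/6700000000 = 6.32836 μs.
39 queued → 246.806 μs.
Plus remaining 16000 bits of current packet: 2.38806 μs.
Queuing delay = 249 μs.

249 μs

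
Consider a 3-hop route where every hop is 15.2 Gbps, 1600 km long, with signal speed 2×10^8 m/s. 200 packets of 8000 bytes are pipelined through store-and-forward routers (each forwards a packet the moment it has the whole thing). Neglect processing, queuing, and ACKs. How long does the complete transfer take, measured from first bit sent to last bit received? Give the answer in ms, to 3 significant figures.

24.9 ms

Per-hop transmission t_tx = L/R = 64000/15200000000 = 0.00421053 ms.
Per-hop propagation t_prop = 1600000/200000000 = 8 ms.
Pipeline fill: first packet needs 3·t_tx to clear all hops; remaining 199 packets each add one t_tx.
Total = (3+200-1)·t_tx + 3·t_prop = 202·0.00421053 + 3·8 = 24.9 ms.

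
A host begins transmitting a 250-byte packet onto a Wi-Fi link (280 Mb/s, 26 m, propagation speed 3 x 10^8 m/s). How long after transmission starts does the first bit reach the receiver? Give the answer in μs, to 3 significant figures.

First bit experiences only propagation delay: d/s = 26/300000000 = 0.0867 μs.

0.0867 μs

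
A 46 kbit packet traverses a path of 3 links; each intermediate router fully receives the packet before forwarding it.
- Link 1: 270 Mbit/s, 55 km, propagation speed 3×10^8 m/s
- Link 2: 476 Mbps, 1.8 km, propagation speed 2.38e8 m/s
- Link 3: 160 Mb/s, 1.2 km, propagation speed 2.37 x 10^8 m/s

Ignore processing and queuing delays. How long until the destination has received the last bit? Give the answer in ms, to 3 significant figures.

L = 46000 bits.
Transmission delays (L/R per hop): 0.17037, 0.0966387, 0.2875 ms; sum = 0.554509 ms.
Propagation delays (d/s per hop): 0.183333, 0.00756303, 0.00506329 ms; sum = 0.19596 ms.
End-to-end = 0.750 ms.

0.750 ms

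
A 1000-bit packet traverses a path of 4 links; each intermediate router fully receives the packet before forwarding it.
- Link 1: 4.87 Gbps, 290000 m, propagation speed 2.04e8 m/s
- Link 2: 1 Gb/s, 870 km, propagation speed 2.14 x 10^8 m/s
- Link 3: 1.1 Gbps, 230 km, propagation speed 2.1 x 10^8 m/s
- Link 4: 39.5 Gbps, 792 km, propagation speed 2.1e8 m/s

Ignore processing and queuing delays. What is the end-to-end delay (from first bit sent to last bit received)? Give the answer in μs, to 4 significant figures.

10360 μs

Transmission delays (L/R per hop): 0.205339, 1, 0.909091, 0.0253165 μs; sum = 2.13975 μs.
Propagation delays (d/s per hop): 1421.57, 4065.42, 1095.24, 3771.43 μs; sum = 10353.7 μs.
End-to-end = 10360 μs.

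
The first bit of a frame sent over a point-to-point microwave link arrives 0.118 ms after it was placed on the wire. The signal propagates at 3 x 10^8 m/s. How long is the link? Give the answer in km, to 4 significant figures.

d = s × t_prop = 300000000 × 0.000118 = 35.40 km.

35.40 km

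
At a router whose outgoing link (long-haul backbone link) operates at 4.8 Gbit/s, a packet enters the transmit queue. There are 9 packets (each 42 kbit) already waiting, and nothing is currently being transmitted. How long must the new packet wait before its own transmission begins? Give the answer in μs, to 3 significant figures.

78.8 μs

Each queued packet: L/R = 42000/4800000000 = 8.75 μs.
9 queued → 78.75 μs.
Queuing delay = 78.8 μs.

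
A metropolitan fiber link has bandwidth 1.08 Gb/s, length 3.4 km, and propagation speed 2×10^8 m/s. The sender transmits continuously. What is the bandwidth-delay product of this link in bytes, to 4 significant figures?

2295 bytes

Propagation delay = 3400 / 200000000 = 1.7e-05 s.
BDP = R × t_prop = 1080000000 × 1.7e-05 = 18360 bits.
In bytes: 18360/8 = 2295 bytes.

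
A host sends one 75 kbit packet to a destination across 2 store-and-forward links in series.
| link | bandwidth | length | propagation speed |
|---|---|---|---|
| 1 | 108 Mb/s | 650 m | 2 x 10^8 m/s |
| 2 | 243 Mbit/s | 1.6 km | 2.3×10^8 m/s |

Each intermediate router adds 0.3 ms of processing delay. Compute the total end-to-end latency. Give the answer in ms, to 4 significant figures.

L = 75000 bits.
Transmission delays (L/R per hop): 0.694444, 0.308642 ms; sum = 1.00309 ms.
Propagation delays (d/s per hop): 0.00325, 0.00695652 ms; sum = 0.0102065 ms.
Processing at 1 router(s): 1 × 0.3 ms = 0.3 ms.
End-to-end = 1.313 ms.

1.313 ms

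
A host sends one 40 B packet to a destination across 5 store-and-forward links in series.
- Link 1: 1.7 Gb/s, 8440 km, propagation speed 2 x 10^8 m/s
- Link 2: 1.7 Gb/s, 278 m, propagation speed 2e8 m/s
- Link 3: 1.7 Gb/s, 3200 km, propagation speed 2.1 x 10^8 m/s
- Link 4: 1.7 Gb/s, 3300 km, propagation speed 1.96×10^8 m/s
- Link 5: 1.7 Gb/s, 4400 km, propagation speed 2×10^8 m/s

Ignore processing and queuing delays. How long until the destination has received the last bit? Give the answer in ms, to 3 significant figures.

96.3 ms

L = 40 × 8 = 320 bits.
Transmission delay per hop = L/R = 320/1700000000 = 0.000188235 ms; 5 hops → 0.000941176 ms.
Propagation delays (d/s per hop): 42.2, 0.00139, 15.2381, 16.8367, 22 ms; sum = 96.2762 ms.
End-to-end = 96.3 ms.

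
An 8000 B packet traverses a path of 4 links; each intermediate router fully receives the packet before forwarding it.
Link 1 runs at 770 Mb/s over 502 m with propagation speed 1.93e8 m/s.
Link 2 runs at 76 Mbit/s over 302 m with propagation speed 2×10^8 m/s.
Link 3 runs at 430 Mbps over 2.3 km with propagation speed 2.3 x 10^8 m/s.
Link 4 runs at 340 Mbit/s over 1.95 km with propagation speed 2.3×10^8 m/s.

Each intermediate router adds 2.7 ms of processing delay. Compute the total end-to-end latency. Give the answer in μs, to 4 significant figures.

9385 μs

L = 8000 × 8 = 64000 bits.
Transmission delays (L/R per hop): 83.1169, 842.105, 148.837, 188.235 μs; sum = 1262.29 μs.
Propagation delays (d/s per hop): 2.60104, 1.51, 10, 8.47826 μs; sum = 22.5893 μs.
Processing at 3 router(s): 3 × 2.7 ms = 8100 μs.
End-to-end = 9385 μs.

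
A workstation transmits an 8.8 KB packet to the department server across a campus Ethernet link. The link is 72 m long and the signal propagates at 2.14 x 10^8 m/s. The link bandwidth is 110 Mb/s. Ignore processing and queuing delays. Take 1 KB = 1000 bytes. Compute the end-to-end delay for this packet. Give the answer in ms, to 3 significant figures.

0.640 ms

L = 70400 bits.
Transmission delay = L/R = 70400 / 110000000 = 0.64 ms.
Propagation delay = d/s = 72 m / 214000000 m/s = 0.000336449 ms.
Total = 0.640 ms.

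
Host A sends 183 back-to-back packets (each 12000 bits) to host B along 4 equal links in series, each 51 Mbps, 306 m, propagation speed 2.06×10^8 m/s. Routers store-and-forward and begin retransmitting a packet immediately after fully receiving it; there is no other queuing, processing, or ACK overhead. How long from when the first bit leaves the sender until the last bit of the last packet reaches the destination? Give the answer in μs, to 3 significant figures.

43800 μs

Per-hop transmission t_tx = L/R = 12000/51000000 = 235.294 μs.
Per-hop propagation t_prop = 306/206000000 = 1.48544 μs.
Pipeline fill: first packet needs 4·t_tx to clear all hops; remaining 182 packets each add one t_tx.
Total = (4+183-1)·t_tx + 4·t_prop = 186·235.294 + 4·1.48544 = 43800 μs.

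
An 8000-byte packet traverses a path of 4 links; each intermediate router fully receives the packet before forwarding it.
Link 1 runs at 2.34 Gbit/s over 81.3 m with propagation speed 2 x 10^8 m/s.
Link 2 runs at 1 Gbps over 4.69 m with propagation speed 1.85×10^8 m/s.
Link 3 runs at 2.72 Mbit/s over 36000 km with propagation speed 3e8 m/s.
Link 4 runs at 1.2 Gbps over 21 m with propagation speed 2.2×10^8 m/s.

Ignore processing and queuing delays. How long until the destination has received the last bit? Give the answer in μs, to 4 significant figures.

L = 8000 × 8 = 64000 bits.
Transmission delays (L/R per hop): 27.3504, 64, 23529.4, 53.3333 μs; sum = 23674.1 μs.
Propagation delays (d/s per hop): 0.4065, 0.0253514, 120000, 0.0954545 μs; sum = 120001 μs.
End-to-end = 143700 μs.

143700 μs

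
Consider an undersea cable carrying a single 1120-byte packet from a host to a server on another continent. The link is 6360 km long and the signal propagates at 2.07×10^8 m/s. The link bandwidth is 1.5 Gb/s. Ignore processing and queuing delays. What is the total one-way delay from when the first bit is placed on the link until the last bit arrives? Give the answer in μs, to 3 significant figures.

30700 μs

L = 1120 × 8 = 8960 bits.
Transmission delay = L/R = 8960 / 1500000000 = 5.97333 μs.
Propagation delay = d/s = 6360000 m / 2.07e+08 m/s = 30724.6 μs.
Total = 30700 μs.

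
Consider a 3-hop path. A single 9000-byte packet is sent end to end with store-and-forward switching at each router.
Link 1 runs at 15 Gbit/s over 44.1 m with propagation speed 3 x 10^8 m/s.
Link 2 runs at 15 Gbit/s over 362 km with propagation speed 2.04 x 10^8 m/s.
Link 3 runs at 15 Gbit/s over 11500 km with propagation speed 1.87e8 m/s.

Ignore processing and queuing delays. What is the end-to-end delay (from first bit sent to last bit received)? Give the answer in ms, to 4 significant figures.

L = 9000 × 8 = 72000 bits.
Transmission delay per hop = L/R = 72000/15000000000 = 0.0048 ms; 3 hops → 0.0144 ms.
Propagation delays (d/s per hop): 0.000147, 1.77451, 61.4973 ms; sum = 63.272 ms.
End-to-end = 63.29 ms.

63.29 ms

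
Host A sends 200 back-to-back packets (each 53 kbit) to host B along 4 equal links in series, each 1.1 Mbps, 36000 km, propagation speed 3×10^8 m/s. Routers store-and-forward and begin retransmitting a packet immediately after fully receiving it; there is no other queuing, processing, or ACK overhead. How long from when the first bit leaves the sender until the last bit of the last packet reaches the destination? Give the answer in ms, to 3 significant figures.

Per-hop transmission t_tx = L/R = 53000/1100000 = 48.1818 ms.
Per-hop propagation t_prop = 36000000/300000000 = 120 ms.
Pipeline fill: first packet needs 4·t_tx to clear all hops; remaining 199 packets each add one t_tx.
Total = (4+200-1)·t_tx + 4·t_prop = 203·48.1818 + 4·120 = 10300 ms.

10300 ms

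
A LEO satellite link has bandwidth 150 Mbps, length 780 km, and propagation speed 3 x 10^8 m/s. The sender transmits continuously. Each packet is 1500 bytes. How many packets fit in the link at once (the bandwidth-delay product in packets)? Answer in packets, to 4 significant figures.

Propagation delay = 780000 / 300000000 = 0.0026 s.
BDP = R × t_prop = 150000000 × 0.0026 = 390000 bits.
In packets of 12000 bits: 32.50 packets.

32.50 packets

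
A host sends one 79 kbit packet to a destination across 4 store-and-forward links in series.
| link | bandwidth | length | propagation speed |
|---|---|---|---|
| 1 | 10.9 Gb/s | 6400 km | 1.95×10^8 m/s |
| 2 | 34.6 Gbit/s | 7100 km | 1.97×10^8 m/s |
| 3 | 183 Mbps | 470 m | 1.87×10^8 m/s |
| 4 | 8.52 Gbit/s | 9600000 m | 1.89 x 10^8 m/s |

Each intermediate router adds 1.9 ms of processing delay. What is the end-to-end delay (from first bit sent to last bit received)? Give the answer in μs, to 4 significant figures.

125800 μs

L = 79000 bits.
Transmission delays (L/R per hop): 7.24771, 2.28324, 431.694, 9.2723 μs; sum = 450.497 μs.
Propagation delays (d/s per hop): 32820.5, 36040.6, 2.51337, 50793.7 μs; sum = 119657 μs.
Processing at 3 router(s): 3 × 1.9 ms = 5700 μs.
End-to-end = 125800 μs.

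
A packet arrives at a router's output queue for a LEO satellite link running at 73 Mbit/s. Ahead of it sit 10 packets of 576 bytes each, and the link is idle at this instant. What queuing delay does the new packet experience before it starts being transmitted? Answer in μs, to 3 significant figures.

Each queued packet: L/R = 4608/73000000 = 63.1233 μs.
10 queued → 631.233 μs.
Queuing delay = 631 μs.

631 μs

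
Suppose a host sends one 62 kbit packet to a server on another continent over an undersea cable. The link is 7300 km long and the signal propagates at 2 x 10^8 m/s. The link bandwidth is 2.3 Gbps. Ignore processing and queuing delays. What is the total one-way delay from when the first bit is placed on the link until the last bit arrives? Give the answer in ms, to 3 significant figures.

L = 62000 bits.
Transmission delay = L/R = 62000 / 2300000000 = 0.0269565 ms.
Propagation delay = d/s = 7300000 m / 200000000 m/s = 36.5 ms.
Total = 36.5 ms.

36.5 ms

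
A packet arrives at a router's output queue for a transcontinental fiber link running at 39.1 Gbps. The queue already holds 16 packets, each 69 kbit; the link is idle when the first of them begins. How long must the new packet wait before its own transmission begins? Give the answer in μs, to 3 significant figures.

Each queued packet: L/R = 69000/39100000000 = 1.76471 μs.
16 queued → 28.2353 μs.
Queuing delay = 28.2 μs.

28.2 μs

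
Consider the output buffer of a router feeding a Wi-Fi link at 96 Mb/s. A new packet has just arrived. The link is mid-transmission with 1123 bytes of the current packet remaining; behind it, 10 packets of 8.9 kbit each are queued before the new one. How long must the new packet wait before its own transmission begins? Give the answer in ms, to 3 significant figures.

Each queued packet: L/R = 8900/96000000 = 0.0927083 ms.
10 queued → 0.927083 ms.
Plus remaining 8984 bits of current packet: 0.0935833 ms.
Queuing delay = 1.02 ms.

1.02 ms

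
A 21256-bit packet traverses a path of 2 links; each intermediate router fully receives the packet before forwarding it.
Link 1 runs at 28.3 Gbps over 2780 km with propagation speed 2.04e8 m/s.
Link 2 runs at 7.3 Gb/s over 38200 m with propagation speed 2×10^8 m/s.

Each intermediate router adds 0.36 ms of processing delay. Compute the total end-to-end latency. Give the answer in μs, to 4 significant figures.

14180 μs

Transmission delays (L/R per hop): 0.751095, 2.91178 μs; sum = 3.66288 μs.
Propagation delays (d/s per hop): 13627.5, 191 μs; sum = 13818.5 μs.
Processing at 1 router(s): 1 × 0.36 ms = 360 μs.
End-to-end = 14180 μs.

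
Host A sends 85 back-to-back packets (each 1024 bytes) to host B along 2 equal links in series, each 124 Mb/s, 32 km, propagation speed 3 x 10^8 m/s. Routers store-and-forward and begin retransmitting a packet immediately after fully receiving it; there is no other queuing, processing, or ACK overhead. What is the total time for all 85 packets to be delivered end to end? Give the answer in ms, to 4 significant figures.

Per-hop transmission t_tx = L/R = 8192/124000000 = 0.0660645 ms.
Per-hop propagation t_prop = 32000/300000000 = 0.106667 ms.
Pipeline fill: first packet needs 2·t_tx to clear all hops; remaining 84 packets each add one t_tx.
Total = (2+85-1)·t_tx + 2·t_prop = 86·0.0660645 + 2·0.106667 = 5.895 ms.

5.895 ms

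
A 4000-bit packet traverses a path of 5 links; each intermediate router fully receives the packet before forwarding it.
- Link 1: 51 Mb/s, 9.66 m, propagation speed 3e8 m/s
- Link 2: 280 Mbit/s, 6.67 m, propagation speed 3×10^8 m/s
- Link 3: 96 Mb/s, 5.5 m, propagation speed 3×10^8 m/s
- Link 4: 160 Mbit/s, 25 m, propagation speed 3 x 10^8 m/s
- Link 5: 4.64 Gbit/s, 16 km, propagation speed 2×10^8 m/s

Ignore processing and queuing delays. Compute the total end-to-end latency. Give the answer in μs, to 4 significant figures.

240.4 μs

Transmission delays (L/R per hop): 78.4314, 14.2857, 41.6667, 25, 0.862069 μs; sum = 160.246 μs.
Propagation delays (d/s per hop): 0.0322, 0.0222333, 0.0183333, 0.0833333, 80 μs; sum = 80.1561 μs.
End-to-end = 240.4 μs.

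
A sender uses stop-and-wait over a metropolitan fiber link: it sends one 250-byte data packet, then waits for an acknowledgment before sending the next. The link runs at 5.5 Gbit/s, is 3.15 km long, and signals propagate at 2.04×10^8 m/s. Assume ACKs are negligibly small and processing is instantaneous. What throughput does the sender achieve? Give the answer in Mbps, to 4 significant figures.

64.01 Mbps

t_tx = L/R = 2000/5500000000 = 3.63636e-07 s.
t_prop = 3150/204000000 = 1.54412e-05 s; RTT = 3.08824e-05 s.
Cycle = t_tx + RTT = 3.1246e-05 s.
Throughput = L / cycle = 2000 / 3.1246e-05 = 64.01 Mbps.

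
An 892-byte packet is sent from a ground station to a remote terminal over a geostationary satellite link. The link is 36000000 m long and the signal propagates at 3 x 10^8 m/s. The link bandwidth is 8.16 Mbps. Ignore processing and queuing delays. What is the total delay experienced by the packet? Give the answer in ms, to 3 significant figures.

121 ms

L = 892 × 8 = 7136 bits.
Transmission delay = L/R = 7136 / 8160000 = 0.87451 ms.
Propagation delay = d/s = 36000000 m / 300000000 m/s = 120 ms.
Total = 121 ms.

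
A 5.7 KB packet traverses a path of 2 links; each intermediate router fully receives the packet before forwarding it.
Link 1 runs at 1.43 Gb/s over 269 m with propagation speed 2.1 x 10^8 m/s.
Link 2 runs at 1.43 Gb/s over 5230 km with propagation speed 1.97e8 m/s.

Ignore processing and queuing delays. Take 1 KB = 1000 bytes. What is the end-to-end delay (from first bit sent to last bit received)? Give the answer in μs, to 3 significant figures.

L = 45600 bits.
Transmission delay per hop = L/R = 45600/1430000000 = 31.8881 μs; 2 hops → 63.7762 μs.
Propagation delays (d/s per hop): 1.28095, 26548.2 μs; sum = 26549.5 μs.
End-to-end = 26600 μs.

26600 μs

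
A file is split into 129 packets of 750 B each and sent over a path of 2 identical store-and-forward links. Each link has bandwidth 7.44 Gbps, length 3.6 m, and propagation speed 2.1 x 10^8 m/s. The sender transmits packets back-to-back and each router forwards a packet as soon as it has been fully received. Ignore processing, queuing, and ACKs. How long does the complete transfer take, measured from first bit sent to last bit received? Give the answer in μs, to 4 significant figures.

104.9 μs

Per-hop transmission t_tx = L/R = 6000/7440000000 = 0.806452 μs.
Per-hop propagation t_prop = 3.6/210000000 = 0.0171429 μs.
Pipeline fill: first packet needs 2·t_tx to clear all hops; remaining 128 packets each add one t_tx.
Total = (2+129-1)·t_tx + 2·t_prop = 130·0.806452 + 2·0.0171429 = 104.9 μs.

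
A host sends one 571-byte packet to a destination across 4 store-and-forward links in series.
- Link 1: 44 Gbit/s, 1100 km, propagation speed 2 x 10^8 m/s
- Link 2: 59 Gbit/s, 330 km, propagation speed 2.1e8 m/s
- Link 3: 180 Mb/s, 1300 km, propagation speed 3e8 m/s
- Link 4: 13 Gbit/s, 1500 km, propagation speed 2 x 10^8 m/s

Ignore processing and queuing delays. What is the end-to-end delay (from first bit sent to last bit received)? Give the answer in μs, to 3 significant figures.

18900 μs

L = 571 × 8 = 4568 bits.
Transmission delays (L/R per hop): 0.103818, 0.0774237, 25.3778, 0.351385 μs; sum = 25.9104 μs.
Propagation delays (d/s per hop): 5500, 1571.43, 4333.33, 7500 μs; sum = 18904.8 μs.
End-to-end = 18900 μs.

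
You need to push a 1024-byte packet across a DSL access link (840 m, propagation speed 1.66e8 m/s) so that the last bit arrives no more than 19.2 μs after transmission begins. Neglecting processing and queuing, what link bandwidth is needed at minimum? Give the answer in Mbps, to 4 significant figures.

L = 8192 bits.
Propagation delay = 840 / 166000000 = 5.06024 μs.
Transmission budget = 19.2 − 5.06024 = 14.1398 μs.
R ≥ L / t_tx = 8192 bits / 1.41398e-05 s = 579.4 Mbps.

579.4 Mbps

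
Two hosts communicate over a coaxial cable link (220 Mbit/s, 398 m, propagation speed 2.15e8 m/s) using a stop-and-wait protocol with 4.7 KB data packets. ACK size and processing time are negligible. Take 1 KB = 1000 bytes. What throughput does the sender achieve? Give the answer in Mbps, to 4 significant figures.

t_tx = L/R = 37600/220000000 = 0.000170909 s.
t_prop = 398/215000000 = 1.85116e-06 s; RTT = 3.70233e-06 s.
Cycle = t_tx + RTT = 0.000174611 s.
Throughput = L / cycle = 37600 / 0.000174611 = 215.3 Mbps.

215.3 Mbps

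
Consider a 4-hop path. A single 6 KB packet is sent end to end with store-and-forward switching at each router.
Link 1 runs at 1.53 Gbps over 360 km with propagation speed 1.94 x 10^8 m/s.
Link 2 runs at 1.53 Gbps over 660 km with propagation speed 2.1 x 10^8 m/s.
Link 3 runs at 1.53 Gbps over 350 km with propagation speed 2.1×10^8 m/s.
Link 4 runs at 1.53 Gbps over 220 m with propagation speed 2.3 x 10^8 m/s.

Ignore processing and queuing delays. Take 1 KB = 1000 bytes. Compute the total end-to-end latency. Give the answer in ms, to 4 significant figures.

6.792 ms

L = 48000 bits.
Transmission delay per hop = L/R = 48000/1530000000 = 0.0313725 ms; 4 hops → 0.12549 ms.
Propagation delays (d/s per hop): 1.85567, 3.14286, 1.66667, 0.000956522 ms; sum = 6.66615 ms.
End-to-end = 6.792 ms.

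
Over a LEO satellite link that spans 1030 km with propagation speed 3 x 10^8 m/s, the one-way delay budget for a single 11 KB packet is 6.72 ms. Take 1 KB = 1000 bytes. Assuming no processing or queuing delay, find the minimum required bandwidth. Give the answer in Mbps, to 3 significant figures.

26.8 Mbps

L = 88000 bits.
Propagation delay = 1030000 / 300000000 = 3.43333 ms.
Transmission budget = 6.72 − 3.43333 = 3.28667 ms.
R ≥ L / t_tx = 88000 bits / 0.00328667 s = 26.8 Mbps.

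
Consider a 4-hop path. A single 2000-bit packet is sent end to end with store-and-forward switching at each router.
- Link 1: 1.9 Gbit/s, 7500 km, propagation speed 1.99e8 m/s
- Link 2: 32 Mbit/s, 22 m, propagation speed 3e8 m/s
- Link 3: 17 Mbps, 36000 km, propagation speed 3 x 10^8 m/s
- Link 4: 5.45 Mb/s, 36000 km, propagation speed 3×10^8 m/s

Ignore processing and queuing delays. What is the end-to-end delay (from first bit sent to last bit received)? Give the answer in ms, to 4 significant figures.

Transmission delays (L/R per hop): 0.00105263, 0.0625, 0.117647, 0.366972 ms; sum = 0.548172 ms.
Propagation delays (d/s per hop): 37.6884, 7.33333e-05, 120, 120 ms; sum = 277.689 ms.
End-to-end = 278.2 ms.

278.2 ms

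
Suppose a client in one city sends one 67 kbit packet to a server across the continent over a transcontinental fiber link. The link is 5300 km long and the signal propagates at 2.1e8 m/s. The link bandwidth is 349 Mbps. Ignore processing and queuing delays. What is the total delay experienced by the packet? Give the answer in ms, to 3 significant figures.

L = 67000 bits.
Transmission delay = L/R = 67000 / 349000000 = 0.191977 ms.
Propagation delay = d/s = 5300000 m / 210000000 m/s = 25.2381 ms.
Total = 25.4 ms.

25.4 ms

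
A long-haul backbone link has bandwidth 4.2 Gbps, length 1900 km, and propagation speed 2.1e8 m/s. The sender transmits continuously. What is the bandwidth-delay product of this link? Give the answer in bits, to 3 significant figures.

Propagation delay = 1900000 / 210000000 = 0.00904762 s.
BDP = R × t_prop = 4200000000 × 0.00904762 = 38000000 bits.

38000000 bits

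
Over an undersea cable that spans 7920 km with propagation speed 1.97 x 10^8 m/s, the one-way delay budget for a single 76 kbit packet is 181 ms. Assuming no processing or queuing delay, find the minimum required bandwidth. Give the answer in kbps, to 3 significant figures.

540 kbps

Propagation delay = 7920000 / 197000000 = 40.203 ms.
Transmission budget = 181 − 40.203 = 140.797 ms.
R ≥ L / t_tx = 76000 bits / 0.140797 s = 540 kbps.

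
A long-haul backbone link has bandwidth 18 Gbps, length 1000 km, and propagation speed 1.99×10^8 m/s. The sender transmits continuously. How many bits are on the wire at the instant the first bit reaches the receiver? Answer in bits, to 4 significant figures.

90450000 bits

Propagation delay = 1000000 / 199000000 = 0.00502513 s.
BDP = R × t_prop = 18000000000 × 0.00502513 = 90452300 bits.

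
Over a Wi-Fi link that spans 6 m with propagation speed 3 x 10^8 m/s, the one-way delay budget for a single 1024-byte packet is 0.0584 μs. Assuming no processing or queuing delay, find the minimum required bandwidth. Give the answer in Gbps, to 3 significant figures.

213 Gbps

L = 8192 bits.
Propagation delay = 6 / 300000000 = 0.02 μs.
Transmission budget = 0.0584 − 0.02 = 0.0384 μs.
R ≥ L / t_tx = 8192 bits / 3.84e-08 s = 213 Gbps.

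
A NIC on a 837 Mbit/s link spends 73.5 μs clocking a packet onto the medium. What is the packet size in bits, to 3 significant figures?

L = R × t_tx = 837000000 b/s × 7.35e-05 s = 61519.5 bits.

61500 bits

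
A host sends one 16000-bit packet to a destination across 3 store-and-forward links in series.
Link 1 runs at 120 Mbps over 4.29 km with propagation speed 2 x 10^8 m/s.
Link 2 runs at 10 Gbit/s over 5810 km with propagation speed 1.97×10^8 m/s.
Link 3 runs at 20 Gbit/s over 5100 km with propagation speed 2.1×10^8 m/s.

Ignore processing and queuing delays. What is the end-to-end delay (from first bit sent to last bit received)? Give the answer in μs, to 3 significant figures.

53900 μs

Transmission delays (L/R per hop): 133.333, 1.6, 0.8 μs; sum = 135.733 μs.
Propagation delays (d/s per hop): 21.45, 29492.4, 24285.7 μs; sum = 53799.6 μs.
End-to-end = 53900 μs.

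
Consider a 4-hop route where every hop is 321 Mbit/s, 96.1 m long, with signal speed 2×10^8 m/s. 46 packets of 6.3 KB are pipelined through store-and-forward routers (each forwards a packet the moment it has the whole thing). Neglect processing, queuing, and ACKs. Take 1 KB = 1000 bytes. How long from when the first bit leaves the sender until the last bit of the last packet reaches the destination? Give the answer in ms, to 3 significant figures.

7.70 ms

Per-hop transmission t_tx = L/R = 50400/321000000 = 0.157009 ms.
Per-hop propagation t_prop = 96.1/200000000 = 0.0004805 ms.
Pipeline fill: first packet needs 4·t_tx to clear all hops; remaining 45 packets each add one t_tx.
Total = (4+46-1)·t_tx + 4·t_prop = 49·0.157009 + 4·0.0004805 = 7.70 ms.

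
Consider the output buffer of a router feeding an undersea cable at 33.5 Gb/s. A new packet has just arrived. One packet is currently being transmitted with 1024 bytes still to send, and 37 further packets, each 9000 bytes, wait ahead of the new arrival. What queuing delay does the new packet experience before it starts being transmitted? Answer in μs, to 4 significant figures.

Each queued packet: L/R = 72000/33500000000 = 2.14925 μs.
37 queued → 79.5224 μs.
Plus remaining 8192 bits of current packet: 0.244537 μs.
Queuing delay = 79.77 μs.

79.77 μs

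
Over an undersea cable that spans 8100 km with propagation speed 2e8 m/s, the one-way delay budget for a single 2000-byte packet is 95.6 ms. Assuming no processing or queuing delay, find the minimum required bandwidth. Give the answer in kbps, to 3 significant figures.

290 kbps

L = 16000 bits.
Propagation delay = 8100000 / 200000000 = 40.5 ms.
Transmission budget = 95.6 − 40.5 = 55.1 ms.
R ≥ L / t_tx = 16000 bits / 0.0551 s = 290 kbps.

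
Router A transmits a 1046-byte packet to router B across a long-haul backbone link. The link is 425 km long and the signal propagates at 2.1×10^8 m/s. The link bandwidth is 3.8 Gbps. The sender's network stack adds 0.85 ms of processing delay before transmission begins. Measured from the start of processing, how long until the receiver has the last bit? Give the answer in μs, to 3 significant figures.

L = 1046 × 8 = 8368 bits.
Transmission delay = L/R = 8368 / 3800000000 = 2.20211 μs.
Propagation delay = d/s = 425000 m / 210000000 m/s = 2023.81 μs.
Plus processing delay 0.85 ms = 850 μs.
Total = 2880 μs.

2880 μs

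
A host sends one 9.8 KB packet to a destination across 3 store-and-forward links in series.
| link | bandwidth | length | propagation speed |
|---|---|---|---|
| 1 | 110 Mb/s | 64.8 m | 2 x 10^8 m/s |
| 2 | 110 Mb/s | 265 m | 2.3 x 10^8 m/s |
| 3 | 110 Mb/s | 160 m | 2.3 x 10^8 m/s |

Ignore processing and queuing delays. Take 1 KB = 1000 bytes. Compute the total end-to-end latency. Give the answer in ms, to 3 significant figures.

L = 78400 bits.
Transmission delay per hop = L/R = 78400/110000000 = 0.712727 ms; 3 hops → 2.13818 ms.
Propagation delays (d/s per hop): 0.000324, 0.00115217, 0.000695652 ms; sum = 0.00217183 ms.
End-to-end = 2.14 ms.

2.14 ms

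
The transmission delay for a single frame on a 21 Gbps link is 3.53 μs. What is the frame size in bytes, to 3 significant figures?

9270 bytes

L = R × t_tx = 21000000000 b/s × 3.53e-06 s = 74130 bits.
In bytes: 74130 / 8 = 9270 bytes.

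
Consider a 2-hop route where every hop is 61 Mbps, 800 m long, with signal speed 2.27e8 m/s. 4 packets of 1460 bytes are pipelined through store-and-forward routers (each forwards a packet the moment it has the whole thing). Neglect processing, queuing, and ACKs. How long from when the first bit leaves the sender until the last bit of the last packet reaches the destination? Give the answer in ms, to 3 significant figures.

Per-hop transmission t_tx = L/R = 11680/61000000 = 0.191475 ms.
Per-hop propagation t_prop = 800/227000000 = 0.00352423 ms.
Pipeline fill: first packet needs 2·t_tx to clear all hops; remaining 3 packets each add one t_tx.
Total = (2+4-1)·t_tx + 2·t_prop = 5·0.191475 + 2·0.00352423 = 0.964 ms.

0.964 ms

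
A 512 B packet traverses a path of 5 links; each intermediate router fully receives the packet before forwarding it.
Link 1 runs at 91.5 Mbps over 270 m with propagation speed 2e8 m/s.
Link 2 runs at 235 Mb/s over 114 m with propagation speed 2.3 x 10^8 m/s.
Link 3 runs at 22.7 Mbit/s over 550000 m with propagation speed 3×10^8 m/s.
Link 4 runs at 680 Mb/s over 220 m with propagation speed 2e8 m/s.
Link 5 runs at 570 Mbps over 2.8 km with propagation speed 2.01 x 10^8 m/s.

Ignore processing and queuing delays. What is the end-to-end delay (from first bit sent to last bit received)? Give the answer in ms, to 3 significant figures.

L = 512 × 8 = 4096 bits.
Transmission delays (L/R per hop): 0.044765, 0.0174298, 0.180441, 0.00602353, 0.00718596 ms; sum = 0.255845 ms.
Propagation delays (d/s per hop): 0.00135, 0.000495652, 1.83333, 0.0011, 0.0139303 ms; sum = 1.85021 ms.
End-to-end = 2.11 ms.

2.11 ms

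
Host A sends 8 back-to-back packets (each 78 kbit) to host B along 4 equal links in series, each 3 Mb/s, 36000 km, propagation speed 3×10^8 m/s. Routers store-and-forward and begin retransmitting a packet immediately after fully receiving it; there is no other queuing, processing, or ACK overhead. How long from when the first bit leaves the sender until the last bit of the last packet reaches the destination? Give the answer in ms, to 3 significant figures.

Per-hop transmission t_tx = L/R = 78000/3000000 = 26 ms.
Per-hop propagation t_prop = 36000000/300000000 = 120 ms.
Pipeline fill: first packet needs 4·t_tx to clear all hops; remaining 7 packets each add one t_tx.
Total = (4+8-1)·t_tx + 4·t_prop = 11·26 + 4·120 = 766 ms.

766 ms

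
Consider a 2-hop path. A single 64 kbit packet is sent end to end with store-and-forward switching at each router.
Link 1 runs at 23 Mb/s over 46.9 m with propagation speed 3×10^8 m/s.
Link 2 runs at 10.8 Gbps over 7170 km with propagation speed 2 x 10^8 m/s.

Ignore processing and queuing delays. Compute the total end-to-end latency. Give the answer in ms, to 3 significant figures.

L = 64000 bits.
Transmission delays (L/R per hop): 2.78261, 0.00592593 ms; sum = 2.78853 ms.
Propagation delays (d/s per hop): 0.000156333, 35.85 ms; sum = 35.8502 ms.
End-to-end = 38.6 ms.

38.6 ms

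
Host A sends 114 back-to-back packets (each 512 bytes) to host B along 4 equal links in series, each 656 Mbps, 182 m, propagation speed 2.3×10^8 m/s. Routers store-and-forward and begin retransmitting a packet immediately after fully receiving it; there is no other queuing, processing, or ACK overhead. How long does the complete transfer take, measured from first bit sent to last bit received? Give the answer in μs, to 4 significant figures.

Per-hop transmission t_tx = L/R = 4096/656000000 = 6.2439 μs.
Per-hop propagation t_prop = 182/2.3e+08 = 0.791304 μs.
Pipeline fill: first packet needs 4·t_tx to clear all hops; remaining 113 packets each add one t_tx.
Total = (4+114-1)·t_tx + 4·t_prop = 117·6.2439 + 4·0.791304 = 733.7 μs.

733.7 μs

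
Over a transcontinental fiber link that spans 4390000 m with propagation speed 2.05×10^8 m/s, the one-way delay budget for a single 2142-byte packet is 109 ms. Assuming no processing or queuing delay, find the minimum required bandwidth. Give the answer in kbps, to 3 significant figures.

196 kbps

L = 17136 bits.
Propagation delay = 4390000 / 2.05e+08 = 21.4146 ms.
Transmission budget = 109 − 21.4146 = 87.5854 ms.
R ≥ L / t_tx = 17136 bits / 0.0875854 s = 196 kbps.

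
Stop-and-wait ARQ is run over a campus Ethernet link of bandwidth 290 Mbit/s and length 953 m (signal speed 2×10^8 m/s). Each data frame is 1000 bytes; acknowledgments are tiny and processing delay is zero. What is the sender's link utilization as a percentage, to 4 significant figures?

74.32 %

t_tx = L/R = 8000/290000000 = 2.75862e-05 s.
t_prop = 953/200000000 = 4.765e-06 s; RTT = 9.53e-06 s.
Cycle = t_tx + RTT = 3.71162e-05 s.
Utilization = t_tx / cycle = 2.75862e-05/3.71162e-05 = 74.32 %.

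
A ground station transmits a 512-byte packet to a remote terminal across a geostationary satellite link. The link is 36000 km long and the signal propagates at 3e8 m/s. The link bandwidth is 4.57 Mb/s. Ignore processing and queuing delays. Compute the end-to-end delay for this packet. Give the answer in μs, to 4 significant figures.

120900 μs

L = 512 × 8 = 4096 bits.
Transmission delay = L/R = 4096 / 4570000 = 896.28 μs.
Propagation delay = d/s = 36000000 m / 300000000 m/s = 120000 μs.
Total = 120900 μs.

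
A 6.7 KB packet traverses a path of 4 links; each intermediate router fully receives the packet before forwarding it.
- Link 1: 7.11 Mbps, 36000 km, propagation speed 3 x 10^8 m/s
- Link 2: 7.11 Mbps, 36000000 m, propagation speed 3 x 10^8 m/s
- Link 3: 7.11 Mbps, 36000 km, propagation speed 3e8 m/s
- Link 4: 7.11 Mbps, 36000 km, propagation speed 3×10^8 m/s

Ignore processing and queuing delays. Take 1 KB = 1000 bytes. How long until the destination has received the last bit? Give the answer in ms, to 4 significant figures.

L = 53600 bits.
Transmission delay per hop = L/R = 53600/7110000 = 7.53868 ms; 4 hops → 30.1547 ms.
Propagation delays (d/s per hop): 120, 120, 120, 120 ms; sum = 480 ms.
End-to-end = 510.2 ms.

510.2 ms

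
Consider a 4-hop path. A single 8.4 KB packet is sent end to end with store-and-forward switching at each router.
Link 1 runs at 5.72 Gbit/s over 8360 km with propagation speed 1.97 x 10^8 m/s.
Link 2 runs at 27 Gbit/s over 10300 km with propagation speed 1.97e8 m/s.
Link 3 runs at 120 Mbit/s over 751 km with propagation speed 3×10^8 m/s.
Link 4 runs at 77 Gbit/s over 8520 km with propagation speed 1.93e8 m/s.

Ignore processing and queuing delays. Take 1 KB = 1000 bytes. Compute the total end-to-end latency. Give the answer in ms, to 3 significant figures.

L = 67200 bits.
Transmission delays (L/R per hop): 0.0117483, 0.00248889, 0.56, 0.000872727 ms; sum = 0.57511 ms.
Propagation delays (d/s per hop): 42.4365, 52.2843, 2.50333, 44.1451 ms; sum = 141.369 ms.
End-to-end = 142 ms.

142 ms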